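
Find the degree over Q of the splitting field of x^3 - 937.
[K : Q] = 6

The roots of x^3 - 937 are ∛937, ω∛937, ω^2∛937 where ω = e^(2πi/3) is a primitive cube root of unity, so K = Q(∛937, ω). Now [Q(∛937):Q] = 3 (since 937 is not a perfect cube, x^3 - 937 is irreducible) and [Q(ω):Q] = 2. Both 2 and 3 divide [K:Q], and [K:Q] ≤ 3·2 = 6, so [K:Q] = 6. (Equivalently: Q(∛937) ⊂ R but ω ∉ R, so [K : Q(∛937)] = 2.)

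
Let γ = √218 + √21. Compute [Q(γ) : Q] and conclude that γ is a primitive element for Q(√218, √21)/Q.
[Q(γ) : Q] = 4 (equivalently, Q(γ) = Q(√218, √21))

Obviously Q(γ) ⊆ Q(√218, √21), and [Q(√218, √21):Q] = 4 (since 218, 21 are distinct squarefree integers > 1 with 4578 not a perfect square). To show equality we compute the minimal polynomial of γ. From γ = √218 + √21: γ^2 = 218 + 2√(4578) + 21 = 239 + 2√(4578), so γ^2 - 239 = 2√(4578); squaring, (γ^2 - 239)^2 = 4·4578, i.e. γ^4 - 478γ^2 + 57121 - 18312 = 0, i.e. γ^4 - 478γ^2 + 38809 = 0. So γ is a root of x^4 - 478x^2 + 38809. This polynomial is irreducible over Q: it has no rational root (each ±√218 ± √21 is irrational), and any factorization into two quadratics over Q would force √(4578) ∈ Q (pairing opposite roots) or √218, √21 ∈ Q (other pairings), all impossible. Hence [Q(γ):Q] = 4 = [Q(√218, √21):Q], so Q(γ) = Q(√218, √21).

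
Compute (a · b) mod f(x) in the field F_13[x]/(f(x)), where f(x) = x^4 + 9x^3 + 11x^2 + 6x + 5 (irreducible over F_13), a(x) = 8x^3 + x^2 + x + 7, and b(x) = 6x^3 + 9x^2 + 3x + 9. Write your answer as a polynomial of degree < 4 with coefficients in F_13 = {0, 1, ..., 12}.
a · b ≡ 12x^3 + 8x^2 + 9x + 7 (mod f(x))

Multiply in F_13[x]: a(x)·b(x) = (8x^3 + x^2 + x + 7)·(6x^3 + 9x^2 + 3x + 9) = 9x^6 + 9x^3 + 10x^2 + 4x + 11. This has degree ≥ 4, so divide by f(x) over F_13: 9x^6 + 9x^3 + 10x^2 + 4x + 11 = (9x^2 + 10x + 6)·(x^4 + 9x^3 + 11x^2 + 6x + 5) + (12x^3 + 8x^2 + 9x + 7). Hence a·b ≡ 12x^3 + 8x^2 + 9x + 7 (mod f). (F_13[x]/(f) is a field with 13^4 = 28561 elements since f is irreducible of degree 4.)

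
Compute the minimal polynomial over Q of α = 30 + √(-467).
m_α(x) = x^2 - 60x + 1367

From α - 30 = √(-467), squaring gives (α - 30)^2 = -467, i.e. α^2 - 60α + 900 = -467, so α^2 - 60α + 1367 = 0. The discriminant of x^2 - 60x + 1367 is (-60)^2 - 4·(1367) = 3600 - 5468 = -1868, and 4·(-467) is not a perfect square in Q since -467 is squarefree and ≠ 1. Hence x^2 - 60x + 1367 is irreducible over Q and is the minimal polynomial of α.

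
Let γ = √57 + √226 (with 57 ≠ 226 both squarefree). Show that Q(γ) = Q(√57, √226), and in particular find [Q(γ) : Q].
[Q(γ) : Q] = 4 (equivalently, Q(γ) = Q(√57, √226))

Obviously Q(γ) ⊆ Q(√57, √226), and [Q(√57, √226):Q] = 4 (since 57, 226 are distinct squarefree integers > 1 with 12882 not a perfect square). To show equality we compute the minimal polynomial of γ. From γ = √57 + √226: γ^2 = 57 + 2√(12882) + 226 = 283 + 2√(12882), so γ^2 - 283 = 2√(12882); squaring, (γ^2 - 283)^2 = 4·12882, i.e. γ^4 - 566γ^2 + 80089 - 51528 = 0, i.e. γ^4 - 566γ^2 + 28561 = 0. So γ is a root of x^4 - 566x^2 + 28561. This polynomial is irreducible over Q: it has no rational root (each ±√57 ± √226 is irrational), and any factorization into two quadratics over Q would force √(12882) ∈ Q (pairing opposite roots) or √57, √226 ∈ Q (other pairings), all impossible. Hence [Q(γ):Q] = 4 = [Q(√57, √226):Q], so Q(γ) = Q(√57, √226).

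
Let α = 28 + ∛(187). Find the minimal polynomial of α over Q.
m_α(x) = x^3 - 84x^2 + 2352x - 22139

Set β = α - 28 = ∛(187), so β^3 = 187. Then (α - 28)^3 - 187 = 0, i.e. α is a root of g(x) = (x - 28)^3 - 187 = x^3 - 84x^2 + 2352x - 22139. Since g(x) = h(x - 28) where h(x) = x^3 - 187, and h is irreducible over Q (because 187 is not a perfect cube, so h has no rational root, and a monic cubic with no rational root is irreducible), g is also irreducible (irreducibility is preserved under the substitution x → x - 28). Hence m_α(x) = x^3 - 84x^2 + 2352x - 22139.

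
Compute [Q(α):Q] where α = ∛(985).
[Q(α):Q] = 3

The minimal polynomial of α is x^3 - 985, irreducible over Q since 985 is not a perfect cube (so x^3 - 985 has no rational root). Hence [Q(α):Q] = deg(m_α) = 3.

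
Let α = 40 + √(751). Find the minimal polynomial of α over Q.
m_α(x) = x^2 - 80x + 849

From α - 40 = √(751), squaring gives (α - 40)^2 = 751, i.e. α^2 - 80α + 1600 = 751, so α^2 - 80α + 849 = 0. The discriminant of x^2 - 80x + 849 is (-80)^2 - 4·(849) = 6400 - 3396 = 3004, and 4·(751) is not a perfect square in Q since 751 is squarefree and ≠ 1. Hence x^2 - 80x + 849 is irreducible over Q and is the minimal polynomial of α.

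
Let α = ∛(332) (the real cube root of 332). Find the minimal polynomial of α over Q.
m_α(x) = x^3 - 332

α satisfies α^3 = 332, so x^3 - 332 annihilates α. By the rational root test, a rational root p/q (in lowest terms) of x^3 - 332 would satisfy p^3 = 332 q^3, forcing q = 1 and p^3 = 332; but 332 is not a perfect cube, contradiction. A monic cubic over Q with no rational root is irreducible (any nontrivial factorization would include a linear factor). Hence x^3 - 332 is the minimal polynomial of α, and in particular [Q(α):Q] = 3.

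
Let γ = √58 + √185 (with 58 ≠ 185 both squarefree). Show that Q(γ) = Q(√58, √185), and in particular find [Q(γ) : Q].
[Q(γ) : Q] = 4 (equivalently, Q(γ) = Q(√58, √185))

Obviously Q(γ) ⊆ Q(√58, √185), and [Q(√58, √185):Q] = 4 (since 58, 185 are distinct squarefree integers > 1 with 10730 not a perfect square). To show equality we compute the minimal polynomial of γ. From γ = √58 + √185: γ^2 = 58 + 2√(10730) + 185 = 243 + 2√(10730), so γ^2 - 243 = 2√(10730); squaring, (γ^2 - 243)^2 = 4·10730, i.e. γ^4 - 486γ^2 + 59049 - 42920 = 0, i.e. γ^4 - 486γ^2 + 16129 = 0. So γ is a root of x^4 - 486x^2 + 16129. This polynomial is irreducible over Q: it has no rational root (each ±√58 ± √185 is irrational), and any factorization into two quadratics over Q would force √(10730) ∈ Q (pairing opposite roots) or √58, √185 ∈ Q (other pairings), all impossible. Hence [Q(γ):Q] = 4 = [Q(√58, √185):Q], so Q(γ) = Q(√58, √185).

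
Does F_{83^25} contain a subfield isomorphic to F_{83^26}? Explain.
No: F_{83^26} is not a subfield of F_{83^25}

F_{p^m} embeds in F_{p^n} iff m | n. Here 26 ∤ 25 (since 25 = 0·26 + 25 with remainder 25 ≠ 0), so F_{83^26} is not a subfield of F_{83^25}. Equivalently: if it were, the tower law would give 26 = [F_{83^26}:F_83] dividing [F_{83^25}:F_83] = 25, contradiction.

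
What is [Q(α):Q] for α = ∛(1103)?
[Q(α):Q] = 3

The minimal polynomial of α is x^3 - 1103, irreducible over Q since 1103 is not a perfect cube (so x^3 - 1103 has no rational root). Hence [Q(α):Q] = deg(m_α) = 3.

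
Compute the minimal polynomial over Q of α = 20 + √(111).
m_α(x) = x^2 - 40x + 289

From α - 20 = √(111), squaring gives (α - 20)^2 = 111, i.e. α^2 - 40α + 400 = 111, so α^2 - 40α + 289 = 0. The discriminant of x^2 - 40x + 289 is (-40)^2 - 4·(289) = 1600 - 1156 = 444, and 4·(111) is not a perfect square in Q since 111 is squarefree and ≠ 1. Hence x^2 - 40x + 289 is irreducible over Q and is the minimal polynomial of α.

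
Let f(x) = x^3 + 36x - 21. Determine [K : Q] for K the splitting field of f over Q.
[K : Q] = 6

By the rational root test, any rational root of the monic integer polynomial f(x) = x^3 + 36x - 21 must be an integer dividing the constant term -21, i.e. one of ±{1, 3, 7, 21}. Evaluating: f(1) = 16, f(-1) = -58, f(3) = 114, f(-3) = -156, f(7) = 574, f(-7) = -616, f(21) = 9996, f(-21) = -10038; none is 0, so f has no rational root and is therefore irreducible over Q (a cubic with no linear factor over a field is irreducible). For an irreducible cubic, the Galois group is A_3 or S_3 according as the discriminant disc(f) = -4a^3 - 27b^2 = -4·(36)^3 - 27·(-21)^2 = -198531 is or is not a square in Q. Here disc(f) = -198531 is not a perfect square in Q, so the Galois group of f over Q is not contained in A_3 and must be all of S_3. The splitting field has degree |S_3| = 6 over Q, so [K : Q] = 6.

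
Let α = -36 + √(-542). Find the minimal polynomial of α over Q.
m_α(x) = x^2 + 72x + 1838

From α + 36 = √(-542), squaring gives (α + 36)^2 = -542, i.e. α^2 + 72α + 1296 = -542, so α^2 + 72α + 1838 = 0. The discriminant of x^2 + 72x + 1838 is (72)^2 - 4·(1838) = 5184 - 7352 = -2168, and 4·(-542) is not a perfect square in Q since -542 is squarefree and ≠ 1. Hence x^2 + 72x + 1838 is irreducible over Q and is the minimal polynomial of α.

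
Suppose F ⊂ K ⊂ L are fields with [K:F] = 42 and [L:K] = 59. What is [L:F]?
[L:F] = 2478

The tower law says that for any tower of field extensions F ⊂ K ⊂ L with finite degrees, [L:F] = [L:K] · [K:F]. Here this gives [L:F] = 59 · 42 = 2478.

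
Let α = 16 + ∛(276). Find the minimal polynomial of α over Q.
m_α(x) = x^3 - 48x^2 + 768x - 4372

Set β = α - 16 = ∛(276), so β^3 = 276. Then (α - 16)^3 - 276 = 0, i.e. α is a root of g(x) = (x - 16)^3 - 276 = x^3 - 48x^2 + 768x - 4372. Since g(x) = h(x - 16) where h(x) = x^3 - 276, and h is irreducible over Q (because 276 is not a perfect cube, so h has no rational root, and a monic cubic with no rational root is irreducible), g is also irreducible (irreducibility is preserved under the substitution x → x - 16). Hence m_α(x) = x^3 - 48x^2 + 768x - 4372.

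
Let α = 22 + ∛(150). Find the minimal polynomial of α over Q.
m_α(x) = x^3 - 66x^2 + 1452x - 10798

Set β = α - 22 = ∛(150), so β^3 = 150. Then (α - 22)^3 - 150 = 0, i.e. α is a root of g(x) = (x - 22)^3 - 150 = x^3 - 66x^2 + 1452x - 10798. Since g(x) = h(x - 22) where h(x) = x^3 - 150, and h is irreducible over Q (because 150 is not a perfect cube, so h has no rational root, and a monic cubic with no rational root is irreducible), g is also irreducible (irreducibility is preserved under the substitution x → x - 22). Hence m_α(x) = x^3 - 66x^2 + 1452x - 10798.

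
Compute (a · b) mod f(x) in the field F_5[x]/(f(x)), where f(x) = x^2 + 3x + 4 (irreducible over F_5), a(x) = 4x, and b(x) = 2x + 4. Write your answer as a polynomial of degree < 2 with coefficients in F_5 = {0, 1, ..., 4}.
a · b ≡ 2x + 3 (mod f(x))

Multiply in F_5[x]: a(x)·b(x) = (4x)·(2x + 4) = 3x^2 + x. This has degree ≥ 2, so divide by f(x) over F_5: 3x^2 + x = (3)·(x^2 + 3x + 4) + (2x + 3). Hence a·b ≡ 2x + 3 (mod f). (F_5[x]/(f) is a field with 5^2 = 25 elements since f is irreducible of degree 2.)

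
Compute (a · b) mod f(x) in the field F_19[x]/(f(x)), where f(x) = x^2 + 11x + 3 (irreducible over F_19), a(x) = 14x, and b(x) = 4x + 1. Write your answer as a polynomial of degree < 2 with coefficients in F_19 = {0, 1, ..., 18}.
a · b ≡ 6x + 3 (mod f(x))

Multiply in F_19[x]: a(x)·b(x) = (14x)·(4x + 1) = 18x^2 + 14x. This has degree ≥ 2, so divide by f(x) over F_19: 18x^2 + 14x = (18)·(x^2 + 11x + 3) + (6x + 3). Hence a·b ≡ 6x + 3 (mod f). (F_19[x]/(f) is a field with 19^2 = 361 elements since f is irreducible of degree 2.)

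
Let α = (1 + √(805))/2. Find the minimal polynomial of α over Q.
m_α(x) = x^2 - x - 201

From 2α - 1 = √(805), squaring gives (2α - 1)^2 = 805, i.e. 4α^2 - 4α + 1 = 805, so α^2 - α + (1 - 805)/4 = 0. Since 805 ≡ 1 (mod 4), (1 - 805)/4 = -201 ∈ Z. The polynomial x^2 - x - 201 has discriminant 1 - 4·(-201) = 805, which is not a perfect square in Q (d = 805 is squarefree and ≠ 1), so x^2 - x - 201 is irreducible over Q. It is the minimal polynomial of α.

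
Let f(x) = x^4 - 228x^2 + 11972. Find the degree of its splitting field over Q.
[K : Q] = 4

Solving the quadratic in x^2: x^2 = (228 ± √(228^2 - 4·11972))/2 = (228 ± √4096)/2 = (228 ± 64)/2, giving x^2 = 82 or x^2 = 146. So f(x) = (x^2 - 82)(x^2 - 146) and the roots of f are ±√82, ±√146. Hence the splitting field is K = Q(√82, √146). Since 82 and 146 are distinct squarefree integers > 1, their product 11972 is not a perfect square, so √146 ∉ Q(√82). By the tower law [K:Q] = [Q(√82,√146):Q(√82)] · [Q(√82):Q] = 2 · 2 = 4.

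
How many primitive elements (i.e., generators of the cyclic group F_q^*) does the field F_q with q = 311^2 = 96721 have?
There are φ(96720) = 23040 primitive elements

F_q^* is cyclic of order q - 1 = 96720. A cyclic group of order m has exactly φ(m) generators. Here m = 96720 = 2^4 · 3 · 5 · 13 · 31, so the number of primitive elements is φ(96720) = 23040.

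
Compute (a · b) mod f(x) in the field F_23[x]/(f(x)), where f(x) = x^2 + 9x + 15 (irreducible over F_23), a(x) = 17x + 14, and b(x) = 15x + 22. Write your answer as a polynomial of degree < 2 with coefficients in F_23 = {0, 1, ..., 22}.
a · b ≡ 14x + 2 (mod f(x))

Multiply in F_23[x]: a(x)·b(x) = (17x + 14)·(15x + 22) = 2x^2 + 9x + 9. This has degree ≥ 2, so divide by f(x) over F_23: 2x^2 + 9x + 9 = (2)·(x^2 + 9x + 15) + (14x + 2). Hence a·b ≡ 14x + 2 (mod f). (F_23[x]/(f) is a field with 23^2 = 529 elements since f is irreducible of degree 2.)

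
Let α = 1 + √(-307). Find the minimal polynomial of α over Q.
m_α(x) = x^2 - 2x + 308

From α - 1 = √(-307), squaring gives (α - 1)^2 = -307, i.e. α^2 - 2α + 1 = -307, so α^2 - 2α + 308 = 0. The discriminant of x^2 - 2x + 308 is (-2)^2 - 4·(308) = 4 - 1232 = -1228, and 4·(-307) is not a perfect square in Q since -307 is squarefree and ≠ 1. Hence x^2 - 2x + 308 is irreducible over Q and is the minimal polynomial of α.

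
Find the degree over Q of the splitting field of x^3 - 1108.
[K : Q] = 6

The roots of x^3 - 1108 are ∛1108, ω∛1108, ω^2∛1108 where ω = e^(2πi/3) is a primitive cube root of unity, so K = Q(∛1108, ω). Now [Q(∛1108):Q] = 3 (since 1108 is not a perfect cube, x^3 - 1108 is irreducible) and [Q(ω):Q] = 2. Both 2 and 3 divide [K:Q], and [K:Q] ≤ 3·2 = 6, so [K:Q] = 6. (Equivalently: Q(∛1108) ⊂ R but ω ∉ R, so [K : Q(∛1108)] = 2.)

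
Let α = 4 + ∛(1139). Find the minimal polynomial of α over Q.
m_α(x) = x^3 - 12x^2 + 48x - 1203

Set β = α - 4 = ∛(1139), so β^3 = 1139. Then (α - 4)^3 - 1139 = 0, i.e. α is a root of g(x) = (x - 4)^3 - 1139 = x^3 - 12x^2 + 48x - 1203. Since g(x) = h(x - 4) where h(x) = x^3 - 1139, and h is irreducible over Q (because 1139 is not a perfect cube, so h has no rational root, and a monic cubic with no rational root is irreducible), g is also irreducible (irreducibility is preserved under the substitution x → x - 4). Hence m_α(x) = x^3 - 12x^2 + 48x - 1203.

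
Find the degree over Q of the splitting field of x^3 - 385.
[K : Q] = 6

The roots of x^3 - 385 are ∛385, ω∛385, ω^2∛385 where ω = e^(2πi/3) is a primitive cube root of unity, so K = Q(∛385, ω). Now [Q(∛385):Q] = 3 (since 385 is not a perfect cube, x^3 - 385 is irreducible) and [Q(ω):Q] = 2. Both 2 and 3 divide [K:Q], and [K:Q] ≤ 3·2 = 6, so [K:Q] = 6. (Equivalently: Q(∛385) ⊂ R but ω ∉ R, so [K : Q(∛385)] = 2.)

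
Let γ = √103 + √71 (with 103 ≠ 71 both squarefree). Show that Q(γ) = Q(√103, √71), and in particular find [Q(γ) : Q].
[Q(γ) : Q] = 4 (equivalently, Q(γ) = Q(√103, √71))

Obviously Q(γ) ⊆ Q(√103, √71), and [Q(√103, √71):Q] = 4 (since 103, 71 are distinct squarefree integers > 1 with 7313 not a perfect square). To show equality we compute the minimal polynomial of γ. From γ = √103 + √71: γ^2 = 103 + 2√(7313) + 71 = 174 + 2√(7313), so γ^2 - 174 = 2√(7313); squaring, (γ^2 - 174)^2 = 4·7313, i.e. γ^4 - 348γ^2 + 30276 - 29252 = 0, i.e. γ^4 - 348γ^2 + 1024 = 0. So γ is a root of x^4 - 348x^2 + 1024. This polynomial is irreducible over Q: it has no rational root (each ±√103 ± √71 is irrational), and any factorization into two quadratics over Q would force √(7313) ∈ Q (pairing opposite roots) or √103, √71 ∈ Q (other pairings), all impossible. Hence [Q(γ):Q] = 4 = [Q(√103, √71):Q], so Q(γ) = Q(√103, √71).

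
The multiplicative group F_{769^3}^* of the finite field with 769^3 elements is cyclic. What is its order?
|F_{769^3}^*| = 454756608

F_{769^3} has 769^3 = 454756609 elements; its multiplicative group consists of all nonzero elements, so |F_{769^3}^*| = 454756609 - 1 = 454756608. (It is cyclic since any finite subgroup of the multiplicative group of a field is cyclic.)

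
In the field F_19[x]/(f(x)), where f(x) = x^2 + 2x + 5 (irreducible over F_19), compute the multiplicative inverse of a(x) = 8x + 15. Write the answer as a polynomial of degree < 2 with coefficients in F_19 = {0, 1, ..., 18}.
a(x)^(-1) ≡ 11x + 18 (mod f(x))

Since f is irreducible over F_19, F_19[x]/(f) is a field and a(x) ≠ 0 has an inverse. Apply the extended Euclidean algorithm to f(x) and a(x) in F_19[x]: f(x) = (12x + 11)·a(x) + (11). The last nonzero remainder is the constant 11 = gcd(f, a) in F_19. Back-substituting through the division chain expresses 11 = s(x)·a(x) + t(x)·f(x) with s(x) ≡ 7x + 8 (mod f), so (7x + 8)·a(x) ≡ 11 (mod f). Multiplying by 11^(-1) ≡ 7 in F_19 gives a(x)^(-1) ≡ 7·(7x + 8) ≡ 11x + 18 (mod f). Check: (8x + 15)·(11x + 18) = 12x^2 + 5x + 4 ≡ 1 (mod x^2 + 2x + 5).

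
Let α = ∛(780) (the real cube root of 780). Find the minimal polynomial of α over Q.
m_α(x) = x^3 - 780

α satisfies α^3 = 780, so x^3 - 780 annihilates α. By the rational root test, a rational root p/q (in lowest terms) of x^3 - 780 would satisfy p^3 = 780 q^3, forcing q = 1 and p^3 = 780; but 780 is not a perfect cube, contradiction. A monic cubic over Q with no rational root is irreducible (any nontrivial factorization would include a linear factor). Hence x^3 - 780 is the minimal polynomial of α, and in particular [Q(α):Q] = 3.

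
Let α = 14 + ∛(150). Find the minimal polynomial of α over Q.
m_α(x) = x^3 - 42x^2 + 588x - 2894

Set β = α - 14 = ∛(150), so β^3 = 150. Then (α - 14)^3 - 150 = 0, i.e. α is a root of g(x) = (x - 14)^3 - 150 = x^3 - 42x^2 + 588x - 2894. Since g(x) = h(x - 14) where h(x) = x^3 - 150, and h is irreducible over Q (because 150 is not a perfect cube, so h has no rational root, and a monic cubic with no rational root is irreducible), g is also irreducible (irreducibility is preserved under the substitution x → x - 14). Hence m_α(x) = x^3 - 42x^2 + 588x - 2894.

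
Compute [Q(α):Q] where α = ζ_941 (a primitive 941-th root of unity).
[Q(α):Q] = 940

The minimal polynomial of ζ_941 over Q is the 941-th cyclotomic polynomial Φ_941(x), which is irreducible over Q and has degree φ(941) = 940. Hence [Q(α):Q] = φ(941) = 940.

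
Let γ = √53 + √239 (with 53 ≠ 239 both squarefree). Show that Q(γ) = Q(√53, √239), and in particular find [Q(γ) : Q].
[Q(γ) : Q] = 4 (equivalently, Q(γ) = Q(√53, √239))

Obviously Q(γ) ⊆ Q(√53, √239), and [Q(√53, √239):Q] = 4 (since 53, 239 are distinct squarefree integers > 1 with 12667 not a perfect square). To show equality we compute the minimal polynomial of γ. From γ = √53 + √239: γ^2 = 53 + 2√(12667) + 239 = 292 + 2√(12667), so γ^2 - 292 = 2√(12667); squaring, (γ^2 - 292)^2 = 4·12667, i.e. γ^4 - 584γ^2 + 85264 - 50668 = 0, i.e. γ^4 - 584γ^2 + 34596 = 0. So γ is a root of x^4 - 584x^2 + 34596. This polynomial is irreducible over Q: it has no rational root (each ±√53 ± √239 is irrational), and any factorization into two quadratics over Q would force √(12667) ∈ Q (pairing opposite roots) or √53, √239 ∈ Q (other pairings), all impossible. Hence [Q(γ):Q] = 4 = [Q(√53, √239):Q], so Q(γ) = Q(√53, √239).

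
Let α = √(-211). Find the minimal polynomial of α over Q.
m_α(x) = x^2 + 211

α satisfies α^2 + 211 = 0, so x^2 + 211 annihilates α. Since d = -211 is squarefree and ≠ 1, it is not a perfect square in Q, so x^2 + 211 has no rational root and is therefore irreducible over Q (a degree-2 polynomial over a field is irreducible iff it has no root). Hence m_α(x) = x^2 + 211.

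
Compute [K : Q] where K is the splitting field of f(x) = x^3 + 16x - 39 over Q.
[K : Q] = 6

By the rational root test, any rational root of the monic integer polynomial f(x) = x^3 + 16x - 39 must be an integer dividing the constant term -39, i.e. one of ±{1, 3, 13, 39}. Evaluating: f(1) = -22, f(-1) = -56, f(3) = 36, f(-3) = -114, f(13) = 2366, f(-13) = -2444, f(39) = 59904, f(-39) = -59982; none is 0, so f has no rational root and is therefore irreducible over Q (a cubic with no linear factor over a field is irreducible). For an irreducible cubic, the Galois group is A_3 or S_3 according as the discriminant disc(f) = -4a^3 - 27b^2 = -4·(16)^3 - 27·(-39)^2 = -57451 is or is not a square in Q. Here disc(f) = -57451 is not a perfect square in Q, so the Galois group of f over Q is not contained in A_3 and must be all of S_3. The splitting field has degree |S_3| = 6 over Q, so [K : Q] = 6.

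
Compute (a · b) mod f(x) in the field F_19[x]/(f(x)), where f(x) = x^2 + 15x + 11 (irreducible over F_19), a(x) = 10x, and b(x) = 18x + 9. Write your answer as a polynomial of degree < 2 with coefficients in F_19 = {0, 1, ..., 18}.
a · b ≡ 12x + 15 (mod f(x))

Multiply in F_19[x]: a(x)·b(x) = (10x)·(18x + 9) = 9x^2 + 14x. This has degree ≥ 2, so divide by f(x) over F_19: 9x^2 + 14x = (9)·(x^2 + 15x + 11) + (12x + 15). Hence a·b ≡ 12x + 15 (mod f). (F_19[x]/(f) is a field with 19^2 = 361 elements since f is irreducible of degree 2.)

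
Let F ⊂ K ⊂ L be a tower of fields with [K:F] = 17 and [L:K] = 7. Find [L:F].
[L:F] = 119

The tower law says that for any tower of field extensions F ⊂ K ⊂ L with finite degrees, [L:F] = [L:K] · [K:F]. Here this gives [L:F] = 7 · 17 = 119.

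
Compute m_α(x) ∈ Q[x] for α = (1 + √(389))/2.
m_α(x) = x^2 - x - 97

From 2α - 1 = √(389), squaring gives (2α - 1)^2 = 389, i.e. 4α^2 - 4α + 1 = 389, so α^2 - α + (1 - 389)/4 = 0. Since 389 ≡ 1 (mod 4), (1 - 389)/4 = -97 ∈ Z. The polynomial x^2 - x - 97 has discriminant 1 - 4·(-97) = 389, which is not a perfect square in Q (d = 389 is squarefree and ≠ 1), so x^2 - x - 97 is irreducible over Q. It is the minimal polynomial of α.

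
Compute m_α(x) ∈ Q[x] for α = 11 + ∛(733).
m_α(x) = x^3 - 33x^2 + 363x - 2064

Set β = α - 11 = ∛(733), so β^3 = 733. Then (α - 11)^3 - 733 = 0, i.e. α is a root of g(x) = (x - 11)^3 - 733 = x^3 - 33x^2 + 363x - 2064. Since g(x) = h(x - 11) where h(x) = x^3 - 733, and h is irreducible over Q (because 733 is not a perfect cube, so h has no rational root, and a monic cubic with no rational root is irreducible), g is also irreducible (irreducibility is preserved under the substitution x → x - 11). Hence m_α(x) = x^3 - 33x^2 + 363x - 2064.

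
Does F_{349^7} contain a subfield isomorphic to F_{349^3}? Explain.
No: F_{349^3} is not a subfield of F_{349^7}

F_{p^m} embeds in F_{p^n} iff m | n. Here 3 ∤ 7 (since 7 = 2·3 + 1 with remainder 1 ≠ 0), so F_{349^3} is not a subfield of F_{349^7}. Equivalently: if it were, the tower law would give 3 = [F_{349^3}:F_349] dividing [F_{349^7}:F_349] = 7, contradiction.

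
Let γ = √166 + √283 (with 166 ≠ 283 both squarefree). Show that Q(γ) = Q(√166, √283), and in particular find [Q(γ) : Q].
[Q(γ) : Q] = 4 (equivalently, Q(γ) = Q(√166, √283))

Obviously Q(γ) ⊆ Q(√166, √283), and [Q(√166, √283):Q] = 4 (since 166, 283 are distinct squarefree integers > 1 with 46978 not a perfect square). To show equality we compute the minimal polynomial of γ. From γ = √166 + √283: γ^2 = 166 + 2√(46978) + 283 = 449 + 2√(46978), so γ^2 - 449 = 2√(46978); squaring, (γ^2 - 449)^2 = 4·46978, i.e. γ^4 - 898γ^2 + 201601 - 187912 = 0, i.e. γ^4 - 898γ^2 + 13689 = 0. So γ is a root of x^4 - 898x^2 + 13689. This polynomial is irreducible over Q: it has no rational root (each ±√166 ± √283 is irrational), and any factorization into two quadratics over Q would force √(46978) ∈ Q (pairing opposite roots) or √166, √283 ∈ Q (other pairings), all impossible. Hence [Q(γ):Q] = 4 = [Q(√166, √283):Q], so Q(γ) = Q(√166, √283).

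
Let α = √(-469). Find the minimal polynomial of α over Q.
m_α(x) = x^2 + 469

α satisfies α^2 + 469 = 0, so x^2 + 469 annihilates α. Since d = -469 is squarefree and ≠ 1, it is not a perfect square in Q, so x^2 + 469 has no rational root and is therefore irreducible over Q (a degree-2 polynomial over a field is irreducible iff it has no root). Hence m_α(x) = x^2 + 469.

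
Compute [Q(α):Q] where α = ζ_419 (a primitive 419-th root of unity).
[Q(α):Q] = 418

The minimal polynomial of ζ_419 over Q is the 419-th cyclotomic polynomial Φ_419(x), which is irreducible over Q and has degree φ(419) = 418. Hence [Q(α):Q] = φ(419) = 418.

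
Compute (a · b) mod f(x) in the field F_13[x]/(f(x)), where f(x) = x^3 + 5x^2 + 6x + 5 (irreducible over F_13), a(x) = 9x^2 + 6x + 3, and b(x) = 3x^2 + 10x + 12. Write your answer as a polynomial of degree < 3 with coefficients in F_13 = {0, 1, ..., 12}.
a · b ≡ 7x^2 + 12x + 2 (mod f(x))

Multiply in F_13[x]: a(x)·b(x) = (9x^2 + 6x + 3)·(3x^2 + 10x + 12) = x^4 + 4x^3 + 8x^2 + 11x + 10. This has degree ≥ 3, so divide by f(x) over F_13: x^4 + 4x^3 + 8x^2 + 11x + 10 = (x + 12)·(x^3 + 5x^2 + 6x + 5) + (7x^2 + 12x + 2). Hence a·b ≡ 7x^2 + 12x + 2 (mod f). (F_13[x]/(f) is a field with 13^3 = 2197 elements since f is irreducible of degree 3.)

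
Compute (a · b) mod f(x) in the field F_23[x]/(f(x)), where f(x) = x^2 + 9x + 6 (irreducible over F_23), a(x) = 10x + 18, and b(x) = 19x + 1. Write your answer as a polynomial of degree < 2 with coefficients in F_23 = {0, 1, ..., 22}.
a · b ≡ 22x + 5 (mod f(x))

Multiply in F_23[x]: a(x)·b(x) = (10x + 18)·(19x + 1) = 6x^2 + 7x + 18. This has degree ≥ 2, so divide by f(x) over F_23: 6x^2 + 7x + 18 = (6)·(x^2 + 9x + 6) + (22x + 5). Hence a·b ≡ 22x + 5 (mod f). (F_23[x]/(f) is a field with 23^2 = 529 elements since f is irreducible of degree 2.)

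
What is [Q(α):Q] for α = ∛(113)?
[Q(α):Q] = 3

The minimal polynomial of α is x^3 - 113, irreducible over Q since 113 is not a perfect cube (so x^3 - 113 has no rational root). Hence [Q(α):Q] = deg(m_α) = 3.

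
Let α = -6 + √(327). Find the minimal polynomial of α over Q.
m_α(x) = x^2 + 12x - 291

From α + 6 = √(327), squaring gives (α + 6)^2 = 327, i.e. α^2 + 12α + 36 = 327, so α^2 + 12α - 291 = 0. The discriminant of x^2 + 12x - 291 is (12)^2 - 4·(-291) = 144 + 1164 = 1308, and 4·(327) is not a perfect square in Q since 327 is squarefree and ≠ 1. Hence x^2 + 12x - 291 is irreducible over Q and is the minimal polynomial of α.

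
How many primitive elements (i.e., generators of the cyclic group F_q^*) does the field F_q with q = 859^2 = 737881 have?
There are φ(737880) = 161280 primitive elements

F_q^* is cyclic of order q - 1 = 737880. A cyclic group of order m has exactly φ(m) generators. Here m = 737880 = 2^3 · 3 · 5 · 11 · 13 · 43, so the number of primitive elements is φ(737880) = 161280.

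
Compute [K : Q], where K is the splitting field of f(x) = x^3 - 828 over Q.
[K : Q] = 6

The roots of x^3 - 828 are ∛828, ω∛828, ω^2∛828 where ω = e^(2πi/3) is a primitive cube root of unity, so K = Q(∛828, ω). Now [Q(∛828):Q] = 3 (since 828 is not a perfect cube, x^3 - 828 is irreducible) and [Q(ω):Q] = 2. Both 2 and 3 divide [K:Q], and [K:Q] ≤ 3·2 = 6, so [K:Q] = 6. (Equivalently: Q(∛828) ⊂ R but ω ∉ R, so [K : Q(∛828)] = 2.)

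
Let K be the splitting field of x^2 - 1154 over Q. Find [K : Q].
[K : Q] = 2

f(x) = x^2 - 1154 factors as (x - √1154)(x + √1154). The splitting field is K = Q(√1154). Since 1154 is squarefree and > 1, it is not a perfect square, so x^2 - 1154 is irreducible over Q and [Q(√1154) : Q] = 2. Hence [K : Q] = 2.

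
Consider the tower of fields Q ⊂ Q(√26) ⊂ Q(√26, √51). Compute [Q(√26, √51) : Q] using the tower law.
[Q(√26, √51) : Q] = 4

[Q(√26):Q] = 2 (min poly x^2 - 26, irreducible since 26 is squarefree > 1). For the top step, suppose √51 ∈ Q(√26), say √51 = c + d√26 with c, d ∈ Q. Squaring: 51 = c^2 + 26d^2 + 2cd√26. Since √26 ∉ Q this forces 2cd = 0. If d = 0 then √51 = c ∈ Q, contradicting 51 squarefree > 1. If c = 0 then 51 = 26d^2, so 26·51 = (26d)^2 is a perfect square in Q — but 26·51 = 1326 is not a perfect square (since 26 and 51 are distinct squarefree integers). Contradiction. Hence √51 ∉ Q(√26), so x^2 - 51 stays irreducible over Q(√26) and [Q(√26, √51) : Q(√26)] = 2. By the tower law, [Q(√26, √51) : Q] = 2 · 2 = 4.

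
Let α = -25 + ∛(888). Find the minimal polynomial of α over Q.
m_α(x) = x^3 + 75x^2 + 1875x + 14737

Set β = α + 25 = ∛(888), so β^3 = 888. Then (α + 25)^3 - 888 = 0, i.e. α is a root of g(x) = (x + 25)^3 - 888 = x^3 + 75x^2 + 1875x + 14737. Since g(x) = h(x + 25) where h(x) = x^3 - 888, and h is irreducible over Q (because 888 is not a perfect cube, so h has no rational root, and a monic cubic with no rational root is irreducible), g is also irreducible (irreducibility is preserved under the substitution x → x + 25). Hence m_α(x) = x^3 + 75x^2 + 1875x + 14737.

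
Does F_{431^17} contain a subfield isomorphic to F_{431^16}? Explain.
No: F_{431^16} is not a subfield of F_{431^17}

F_{p^m} embeds in F_{p^n} iff m | n. Here 16 ∤ 17 (since 17 = 1·16 + 1 with remainder 1 ≠ 0), so F_{431^16} is not a subfield of F_{431^17}. Equivalently: if it were, the tower law would give 16 = [F_{431^16}:F_431] dividing [F_{431^17}:F_431] = 17, contradiction.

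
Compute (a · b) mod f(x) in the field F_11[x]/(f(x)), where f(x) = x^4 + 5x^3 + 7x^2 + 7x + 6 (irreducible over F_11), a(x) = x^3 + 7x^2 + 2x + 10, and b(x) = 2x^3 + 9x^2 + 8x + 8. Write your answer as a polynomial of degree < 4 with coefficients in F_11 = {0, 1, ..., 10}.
a · b ≡ 6x^3 + 10x^2 + 2x + 5 (mod f(x))

Multiply in F_11[x]: a(x)·b(x) = (x^3 + 7x^2 + 2x + 10)·(2x^3 + 9x^2 + 8x + 8) = 2x^6 + x^5 + 9x^4 + 3x^3 + 8x^2 + 8x + 3. This has degree ≥ 4, so divide by f(x) over F_11: 2x^6 + x^5 + 9x^4 + 3x^3 + 8x^2 + 8x + 3 = (2x^2 + 2x + 7)·(x^4 + 5x^3 + 7x^2 + 7x + 6) + (6x^3 + 10x^2 + 2x + 5). Hence a·b ≡ 6x^3 + 10x^2 + 2x + 5 (mod f). (F_11[x]/(f) is a field with 11^4 = 14641 elements since f is irreducible of degree 4.)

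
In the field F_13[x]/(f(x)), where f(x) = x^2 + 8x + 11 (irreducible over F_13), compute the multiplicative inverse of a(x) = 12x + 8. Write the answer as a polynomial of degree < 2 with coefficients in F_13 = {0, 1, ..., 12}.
a(x)^(-1) ≡ 3x + 9 (mod f(x))

Since f is irreducible over F_13, F_13[x]/(f) is a field and a(x) ≠ 0 has an inverse. Apply the extended Euclidean algorithm to f(x) and a(x) in F_13[x]: f(x) = (12x + 10)·a(x) + (9). The last nonzero remainder is the constant 9 = gcd(f, a) in F_13. Back-substituting through the division chain expresses 9 = s(x)·a(x) + t(x)·f(x) with s(x) ≡ x + 3 (mod f), so (x + 3)·a(x) ≡ 9 (mod f). Multiplying by 9^(-1) ≡ 3 in F_13 gives a(x)^(-1) ≡ 3·(x + 3) ≡ 3x + 9 (mod f). Check: (12x + 8)·(3x + 9) = 10x^2 + 2x + 7 ≡ 1 (mod x^2 + 8x + 11).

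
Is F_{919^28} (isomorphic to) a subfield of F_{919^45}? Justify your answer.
No: F_{919^28} is not a subfield of F_{919^45}

F_{p^m} embeds in F_{p^n} iff m | n. Here 28 ∤ 45 (since 45 = 1·28 + 17 with remainder 17 ≠ 0), so F_{919^28} is not a subfield of F_{919^45}. Equivalently: if it were, the tower law would give 28 = [F_{919^28}:F_919] dividing [F_{919^45}:F_919] = 45, contradiction.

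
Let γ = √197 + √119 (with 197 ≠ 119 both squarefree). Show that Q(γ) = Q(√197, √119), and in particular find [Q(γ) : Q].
[Q(γ) : Q] = 4 (equivalently, Q(γ) = Q(√197, √119))

Obviously Q(γ) ⊆ Q(√197, √119), and [Q(√197, √119):Q] = 4 (since 197, 119 are distinct squarefree integers > 1 with 23443 not a perfect square). To show equality we compute the minimal polynomial of γ. From γ = √197 + √119: γ^2 = 197 + 2√(23443) + 119 = 316 + 2√(23443), so γ^2 - 316 = 2√(23443); squaring, (γ^2 - 316)^2 = 4·23443, i.e. γ^4 - 632γ^2 + 99856 - 93772 = 0, i.e. γ^4 - 632γ^2 + 6084 = 0. So γ is a root of x^4 - 632x^2 + 6084. This polynomial is irreducible over Q: it has no rational root (each ±√197 ± √119 is irrational), and any factorization into two quadratics over Q would force √(23443) ∈ Q (pairing opposite roots) or √197, √119 ∈ Q (other pairings), all impossible. Hence [Q(γ):Q] = 4 = [Q(√197, √119):Q], so Q(γ) = Q(√197, √119).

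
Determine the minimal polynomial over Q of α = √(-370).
m_α(x) = x^2 + 370

α satisfies α^2 + 370 = 0, so x^2 + 370 annihilates α. Since d = -370 is squarefree and ≠ 1, it is not a perfect square in Q, so x^2 + 370 has no rational root and is therefore irreducible over Q (a degree-2 polynomial over a field is irreducible iff it has no root). Hence m_α(x) = x^2 + 370.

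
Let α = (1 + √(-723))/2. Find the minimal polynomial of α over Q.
m_α(x) = x^2 - x + 181

From 2α - 1 = √(-723), squaring gives (2α - 1)^2 = -723, i.e. 4α^2 - 4α + 1 = -723, so α^2 - α + (1 + 723)/4 = 0. Since -723 ≡ 1 (mod 4), (1 + 723)/4 = 181 ∈ Z. The polynomial x^2 - x + 181 has discriminant 1 - 4·(181) = -723, which is not a perfect square in Q (d = -723 is squarefree and ≠ 1), so x^2 - x + 181 is irreducible over Q. It is the minimal polynomial of α.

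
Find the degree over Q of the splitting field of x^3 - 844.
[K : Q] = 6

The roots of x^3 - 844 are ∛844, ω∛844, ω^2∛844 where ω = e^(2πi/3) is a primitive cube root of unity, so K = Q(∛844, ω). Now [Q(∛844):Q] = 3 (since 844 is not a perfect cube, x^3 - 844 is irreducible) and [Q(ω):Q] = 2. Both 2 and 3 divide [K:Q], and [K:Q] ≤ 3·2 = 6, so [K:Q] = 6. (Equivalently: Q(∛844) ⊂ R but ω ∉ R, so [K : Q(∛844)] = 2.)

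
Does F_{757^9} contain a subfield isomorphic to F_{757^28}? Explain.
No: F_{757^28} is not a subfield of F_{757^9}

F_{p^m} embeds in F_{p^n} iff m | n. Here 28 ∤ 9 (since 9 = 0·28 + 9 with remainder 9 ≠ 0), so F_{757^28} is not a subfield of F_{757^9}. Equivalently: if it were, the tower law would give 28 = [F_{757^28}:F_757] dividing [F_{757^9}:F_757] = 9, contradiction.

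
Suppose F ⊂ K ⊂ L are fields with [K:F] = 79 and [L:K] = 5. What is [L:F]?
[L:F] = 395

The tower law says that for any tower of field extensions F ⊂ K ⊂ L with finite degrees, [L:F] = [L:K] · [K:F]. Here this gives [L:F] = 5 · 79 = 395.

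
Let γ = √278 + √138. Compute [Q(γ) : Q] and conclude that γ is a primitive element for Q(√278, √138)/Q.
[Q(γ) : Q] = 4 (equivalently, Q(γ) = Q(√278, √138))

Obviously Q(γ) ⊆ Q(√278, √138), and [Q(√278, √138):Q] = 4 (since 278, 138 are distinct squarefree integers > 1 with 38364 not a perfect square). To show equality we compute the minimal polynomial of γ. From γ = √278 + √138: γ^2 = 278 + 2√(38364) + 138 = 416 + 2√(38364), so γ^2 - 416 = 2√(38364); squaring, (γ^2 - 416)^2 = 4·38364, i.e. γ^4 - 832γ^2 + 173056 - 153456 = 0, i.e. γ^4 - 832γ^2 + 19600 = 0. So γ is a root of x^4 - 832x^2 + 19600. This polynomial is irreducible over Q: it has no rational root (each ±√278 ± √138 is irrational), and any factorization into two quadratics over Q would force √(38364) ∈ Q (pairing opposite roots) or √278, √138 ∈ Q (other pairings), all impossible. Hence [Q(γ):Q] = 4 = [Q(√278, √138):Q], so Q(γ) = Q(√278, √138).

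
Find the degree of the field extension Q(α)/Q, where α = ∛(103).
[Q(α):Q] = 3

The minimal polynomial of α is x^3 - 103, irreducible over Q since 103 is not a perfect cube (so x^3 - 103 has no rational root). Hence [Q(α):Q] = deg(m_α) = 3.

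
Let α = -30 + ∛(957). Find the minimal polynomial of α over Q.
m_α(x) = x^3 + 90x^2 + 2700x + 26043

Set β = α + 30 = ∛(957), so β^3 = 957. Then (α + 30)^3 - 957 = 0, i.e. α is a root of g(x) = (x + 30)^3 - 957 = x^3 + 90x^2 + 2700x + 26043. Since g(x) = h(x + 30) where h(x) = x^3 - 957, and h is irreducible over Q (because 957 is not a perfect cube, so h has no rational root, and a monic cubic with no rational root is irreducible), g is also irreducible (irreducibility is preserved under the substitution x → x + 30). Hence m_α(x) = x^3 + 90x^2 + 2700x + 26043.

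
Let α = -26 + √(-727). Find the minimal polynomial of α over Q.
m_α(x) = x^2 + 52x + 1403

From α + 26 = √(-727), squaring gives (α + 26)^2 = -727, i.e. α^2 + 52α + 676 = -727, so α^2 + 52α + 1403 = 0. The discriminant of x^2 + 52x + 1403 is (52)^2 - 4·(1403) = 2704 - 5612 = -2908, and 4·(-727) is not a perfect square in Q since -727 is squarefree and ≠ 1. Hence x^2 + 52x + 1403 is irreducible over Q and is the minimal polynomial of α.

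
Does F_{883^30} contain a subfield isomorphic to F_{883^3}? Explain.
Yes: F_{883^3} is a subfield of F_{883^30}

F_{p^m} embeds in F_{p^n} iff m | n (since F_{p^n} is the splitting field of x^(p^n) - x, and F_{p^m} ⊂ F_{p^n} forces p^n to be a power of p^m, i.e. m | n; conversely if m | n then every root of x^(p^m) - x is a root of x^(p^n) - x). Here 3 | 30 (since 30 = 10·3), so F_{883^3} is a subfield of F_{883^30}, and [F_{883^30} : F_{883^3}] = 30/3 = 10.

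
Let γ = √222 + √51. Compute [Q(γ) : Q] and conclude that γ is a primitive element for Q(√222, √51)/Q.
[Q(γ) : Q] = 4 (equivalently, Q(γ) = Q(√222, √51))

Obviously Q(γ) ⊆ Q(√222, √51), and [Q(√222, √51):Q] = 4 (since 222, 51 are distinct squarefree integers > 1 with 11322 not a perfect square). To show equality we compute the minimal polynomial of γ. From γ = √222 + √51: γ^2 = 222 + 2√(11322) + 51 = 273 + 2√(11322), so γ^2 - 273 = 2√(11322); squaring, (γ^2 - 273)^2 = 4·11322, i.e. γ^4 - 546γ^2 + 74529 - 45288 = 0, i.e. γ^4 - 546γ^2 + 29241 = 0. So γ is a root of x^4 - 546x^2 + 29241. This polynomial is irreducible over Q: it has no rational root (each ±√222 ± √51 is irrational), and any factorization into two quadratics over Q would force √(11322) ∈ Q (pairing opposite roots) or √222, √51 ∈ Q (other pairings), all impossible. Hence [Q(γ):Q] = 4 = [Q(√222, √51):Q], so Q(γ) = Q(√222, √51).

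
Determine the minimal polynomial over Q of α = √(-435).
m_α(x) = x^2 + 435

α satisfies α^2 + 435 = 0, so x^2 + 435 annihilates α. Since d = -435 is squarefree and ≠ 1, it is not a perfect square in Q, so x^2 + 435 has no rational root and is therefore irreducible over Q (a degree-2 polynomial over a field is irreducible iff it has no root). Hence m_α(x) = x^2 + 435.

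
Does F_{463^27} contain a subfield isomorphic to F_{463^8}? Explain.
No: F_{463^8} is not a subfield of F_{463^27}

F_{p^m} embeds in F_{p^n} iff m | n. Here 8 ∤ 27 (since 27 = 3·8 + 3 with remainder 3 ≠ 0), so F_{463^8} is not a subfield of F_{463^27}. Equivalently: if it were, the tower law would give 8 = [F_{463^8}:F_463] dividing [F_{463^27}:F_463] = 27, contradiction.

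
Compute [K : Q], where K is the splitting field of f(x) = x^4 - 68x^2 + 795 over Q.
[K : Q] = 4

Solving the quadratic in x^2: x^2 = (68 ± √(68^2 - 4·795))/2 = (68 ± √1444)/2 = (68 ± 38)/2, giving x^2 = 53 or x^2 = 15. So f(x) = (x^2 - 53)(x^2 - 15) and the roots of f are ±√53, ±√15. Hence the splitting field is K = Q(√53, √15). Since 53 and 15 are distinct squarefree integers > 1, their product 795 is not a perfect square, so √15 ∉ Q(√53). By the tower law [K:Q] = [Q(√53,√15):Q(√53)] · [Q(√53):Q] = 2 · 2 = 4.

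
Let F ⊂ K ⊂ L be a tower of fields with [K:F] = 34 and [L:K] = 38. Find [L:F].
[L:F] = 1292

The tower law says that for any tower of field extensions F ⊂ K ⊂ L with finite degrees, [L:F] = [L:K] · [K:F]. Here this gives [L:F] = 38 · 34 = 1292.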